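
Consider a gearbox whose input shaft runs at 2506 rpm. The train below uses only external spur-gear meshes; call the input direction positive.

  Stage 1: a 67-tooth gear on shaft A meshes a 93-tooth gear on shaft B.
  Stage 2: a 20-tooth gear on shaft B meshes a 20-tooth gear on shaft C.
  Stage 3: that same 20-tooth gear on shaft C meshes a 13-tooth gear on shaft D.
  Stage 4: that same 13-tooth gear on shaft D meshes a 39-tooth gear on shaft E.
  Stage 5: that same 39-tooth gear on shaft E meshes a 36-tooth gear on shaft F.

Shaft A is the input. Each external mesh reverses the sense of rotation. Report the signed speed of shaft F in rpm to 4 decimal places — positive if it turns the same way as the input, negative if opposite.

-1002.9988 rpm (opposite to input, |ω| = 1002.9988 rpm)

Stage 1 [67T→93T]: ω = 2506.0000×67/93 = 1805.3978 rpm, dir flips to −; running = −1805.3978
Stage 2 [20T→20T]: ω = 1805.3978×20/20 = 1805.3978 rpm, dir flips to +; running = +1805.3978
Stage 3 [20T→13T]: ω = 1805.3978×20/13 = 2777.5352 rpm, dir flips to −; running = −2777.5352
Stage 4 [13T→39T]: ω = 2777.5352×13/39 = 925.8451 rpm, dir flips to +; running = +925.8451
Stage 5 [39T→36T]: ω = 925.8451×39/36 = 1002.9988 rpm, dir flips to −; running = −1002.9988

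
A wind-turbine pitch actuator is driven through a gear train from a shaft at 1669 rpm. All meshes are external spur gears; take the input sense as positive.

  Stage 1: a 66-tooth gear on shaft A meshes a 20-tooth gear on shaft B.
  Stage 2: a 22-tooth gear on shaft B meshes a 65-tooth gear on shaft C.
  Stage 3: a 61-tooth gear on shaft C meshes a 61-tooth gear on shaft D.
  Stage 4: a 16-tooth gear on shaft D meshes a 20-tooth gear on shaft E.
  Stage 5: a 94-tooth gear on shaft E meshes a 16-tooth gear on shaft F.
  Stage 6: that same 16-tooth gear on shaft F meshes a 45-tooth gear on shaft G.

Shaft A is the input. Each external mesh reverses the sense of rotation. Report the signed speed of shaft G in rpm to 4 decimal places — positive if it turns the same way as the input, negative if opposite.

+3115.1928 rpm (same as input, |ω| = 3115.1928 rpm)

Stage 1 [66T→20T]: ω = 1669.0000×66/20 = 5507.7000 rpm, dir flips to −; running = −5507.7000
Stage 2 [22T→65T]: ω = 5507.7000×22/65 = 1864.1446 rpm, dir flips to +; running = +1864.1446
Stage 3 [61T→61T]: ω = 1864.1446×61/61 = 1864.1446 rpm, dir flips to −; running = −1864.1446
Stage 4 [16T→20T]: ω = 1864.1446×16/20 = 1491.3157 rpm, dir flips to +; running = +1491.3157
Stage 5 [94T→16T]: ω = 1491.3157×94/16 = 8761.4797 rpm, dir flips to −; running = −8761.4797
Stage 6 [16T→45T]: ω = 8761.4797×16/45 = 3115.1928 rpm, dir flips to +; running = +3115.1928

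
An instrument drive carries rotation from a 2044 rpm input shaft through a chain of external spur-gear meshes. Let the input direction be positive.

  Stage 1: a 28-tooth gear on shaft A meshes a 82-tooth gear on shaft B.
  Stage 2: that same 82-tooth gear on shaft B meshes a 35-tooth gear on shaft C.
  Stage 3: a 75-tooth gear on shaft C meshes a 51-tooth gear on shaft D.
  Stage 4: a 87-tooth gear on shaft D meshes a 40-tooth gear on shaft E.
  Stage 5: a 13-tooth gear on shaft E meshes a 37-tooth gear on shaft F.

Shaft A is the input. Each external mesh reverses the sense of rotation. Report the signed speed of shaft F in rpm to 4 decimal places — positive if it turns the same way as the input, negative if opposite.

Stage 1 [28T→82T]: ω = 2044.0000×28/82 = 697.9512 rpm, dir flips to −; running = −697.9512
Stage 2 [82T→35T]: ω = 697.9512×82/35 = 1635.2000 rpm, dir flips to +; running = +1635.2000
Stage 3 [75T→51T]: ω = 1635.2000×75/51 = 2404.7059 rpm, dir flips to −; running = −2404.7059
Stage 4 [87T→40T]: ω = 2404.7059×87/40 = 5230.2353 rpm, dir flips to +; running = +5230.2353
Stage 5 [13T→37T]: ω = 5230.2353×13/37 = 1837.6502 rpm, dir flips to −; running = −1837.6502

-1837.6502 rpm (opposite to input, |ω| = 1837.6502 rpm)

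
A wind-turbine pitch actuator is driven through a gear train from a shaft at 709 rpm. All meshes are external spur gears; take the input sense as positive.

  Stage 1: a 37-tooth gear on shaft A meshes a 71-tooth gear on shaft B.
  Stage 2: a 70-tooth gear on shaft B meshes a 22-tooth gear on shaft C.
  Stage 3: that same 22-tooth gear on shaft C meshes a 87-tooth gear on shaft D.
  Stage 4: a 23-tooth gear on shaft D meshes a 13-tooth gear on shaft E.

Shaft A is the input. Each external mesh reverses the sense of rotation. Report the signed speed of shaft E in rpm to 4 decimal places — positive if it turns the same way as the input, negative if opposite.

Stage 1 [37T→71T]: ω = 709.0000×37/71 = 369.4789 rpm, dir flips to −; running = −369.4789
Stage 2 [70T→22T]: ω = 369.4789×70/22 = 1175.6146 rpm, dir flips to +; running = +1175.6146
Stage 3 [22T→87T]: ω = 1175.6146×22/87 = 297.2819 rpm, dir flips to −; running = −297.2819
Stage 4 [23T→13T]: ω = 297.2819×23/13 = 525.9602 rpm, dir flips to +; running = +525.9602

+525.9602 rpm (same as input, |ω| = 525.9602 rpm)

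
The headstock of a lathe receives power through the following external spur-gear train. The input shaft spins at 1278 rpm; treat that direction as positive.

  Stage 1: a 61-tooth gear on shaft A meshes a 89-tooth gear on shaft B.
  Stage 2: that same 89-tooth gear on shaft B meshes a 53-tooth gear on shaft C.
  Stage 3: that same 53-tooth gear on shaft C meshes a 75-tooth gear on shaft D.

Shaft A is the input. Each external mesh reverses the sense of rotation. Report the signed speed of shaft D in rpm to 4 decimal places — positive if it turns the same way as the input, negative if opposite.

Stage 1 [61T→89T]: ω = 1278.0000×61/89 = 875.9326 rpm, dir flips to −; running = −875.9326
Stage 2 [89T→53T]: ω = 875.9326×89/53 = 1470.9057 rpm, dir flips to +; running = +1470.9057
Stage 3 [53T→75T]: ω = 1470.9057×53/75 = 1039.4400 rpm, dir flips to −; running = −1039.4400

-1039.4400 rpm (opposite to input, |ω| = 1039.4400 rpm)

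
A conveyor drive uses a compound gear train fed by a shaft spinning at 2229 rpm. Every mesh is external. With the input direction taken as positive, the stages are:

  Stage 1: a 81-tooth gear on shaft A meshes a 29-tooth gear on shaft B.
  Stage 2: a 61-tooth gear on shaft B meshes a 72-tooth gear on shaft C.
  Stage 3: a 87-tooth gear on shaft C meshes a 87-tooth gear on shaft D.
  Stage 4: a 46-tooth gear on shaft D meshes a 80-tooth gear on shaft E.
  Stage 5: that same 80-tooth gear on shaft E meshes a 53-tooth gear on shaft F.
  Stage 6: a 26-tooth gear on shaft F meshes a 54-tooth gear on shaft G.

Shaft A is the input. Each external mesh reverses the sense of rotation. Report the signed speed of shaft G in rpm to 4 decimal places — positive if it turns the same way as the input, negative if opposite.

Stage 1 [81T→29T]: ω = 2229.0000×81/29 = 6225.8276 rpm, dir flips to −; running = −6225.8276
Stage 2 [61T→72T]: ω = 6225.8276×61/72 = 5274.6595 rpm, dir flips to +; running = +5274.6595
Stage 3 [87T→87T]: ω = 5274.6595×87/87 = 5274.6595 rpm, dir flips to −; running = −5274.6595
Stage 4 [46T→80T]: ω = 5274.6595×46/80 = 3032.9292 rpm, dir flips to +; running = +3032.9292
Stage 5 [80T→53T]: ω = 3032.9292×80/53 = 4578.0063 rpm, dir flips to −; running = −4578.0063
Stage 6 [26T→54T]: ω = 4578.0063×26/54 = 2204.2253 rpm, dir flips to +; running = +2204.2253

+2204.2253 rpm (same as input, |ω| = 2204.2253 rpm)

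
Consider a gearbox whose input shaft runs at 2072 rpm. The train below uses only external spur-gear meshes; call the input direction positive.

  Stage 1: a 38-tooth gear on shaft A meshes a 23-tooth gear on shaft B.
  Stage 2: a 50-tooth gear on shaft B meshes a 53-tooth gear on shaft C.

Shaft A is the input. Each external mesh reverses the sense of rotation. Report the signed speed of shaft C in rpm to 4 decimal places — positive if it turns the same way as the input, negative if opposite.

Stage 1 [38T→23T]: ω = 2072.0000×38/23 = 3423.3043 rpm, dir flips to −; running = −3423.3043
Stage 2 [50T→53T]: ω = 3423.3043×50/53 = 3229.5324 rpm, dir flips to +; running = +3229.5324

+3229.5324 rpm (same as input, |ω| = 3229.5324 rpm)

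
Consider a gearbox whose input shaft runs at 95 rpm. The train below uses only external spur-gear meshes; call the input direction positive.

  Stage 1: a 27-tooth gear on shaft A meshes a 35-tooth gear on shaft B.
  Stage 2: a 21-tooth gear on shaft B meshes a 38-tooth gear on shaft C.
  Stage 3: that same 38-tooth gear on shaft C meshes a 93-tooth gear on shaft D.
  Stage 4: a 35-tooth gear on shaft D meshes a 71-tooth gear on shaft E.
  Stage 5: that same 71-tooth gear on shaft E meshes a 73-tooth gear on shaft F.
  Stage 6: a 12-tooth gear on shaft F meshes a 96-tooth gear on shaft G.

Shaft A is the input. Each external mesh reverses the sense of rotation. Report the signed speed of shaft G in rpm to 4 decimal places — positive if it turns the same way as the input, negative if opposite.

+0.9918 rpm (same as input, |ω| = 0.9918 rpm)

Stage 1 [27T→35T]: ω = 95.0000×27/35 = 73.2857 rpm, dir flips to −; running = −73.2857
Stage 2 [21T→38T]: ω = 73.2857×21/38 = 40.5000 rpm, dir flips to +; running = +40.5000
Stage 3 [38T→93T]: ω = 40.5000×38/93 = 16.5484 rpm, dir flips to −; running = −16.5484
Stage 4 [35T→71T]: ω = 16.5484×35/71 = 8.1577 rpm, dir flips to +; running = +8.1577
Stage 5 [71T→73T]: ω = 8.1577×71/73 = 7.9342 rpm, dir flips to −; running = −7.9342
Stage 6 [12T→96T]: ω = 7.9342×12/96 = 0.9918 rpm, dir flips to +; running = +0.9918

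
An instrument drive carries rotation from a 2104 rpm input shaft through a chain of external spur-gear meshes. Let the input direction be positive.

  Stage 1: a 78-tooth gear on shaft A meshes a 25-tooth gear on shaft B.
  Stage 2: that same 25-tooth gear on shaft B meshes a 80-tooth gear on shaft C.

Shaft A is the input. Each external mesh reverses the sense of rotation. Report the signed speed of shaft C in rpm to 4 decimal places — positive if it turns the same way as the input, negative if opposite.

+2051.4000 rpm (same as input, |ω| = 2051.4000 rpm)

Stage 1 [78T→25T]: ω = 2104.0000×78/25 = 6564.4800 rpm, dir flips to −; running = −6564.4800
Stage 2 [25T→80T]: ω = 6564.4800×25/80 = 2051.4000 rpm, dir flips to +; running = +2051.4000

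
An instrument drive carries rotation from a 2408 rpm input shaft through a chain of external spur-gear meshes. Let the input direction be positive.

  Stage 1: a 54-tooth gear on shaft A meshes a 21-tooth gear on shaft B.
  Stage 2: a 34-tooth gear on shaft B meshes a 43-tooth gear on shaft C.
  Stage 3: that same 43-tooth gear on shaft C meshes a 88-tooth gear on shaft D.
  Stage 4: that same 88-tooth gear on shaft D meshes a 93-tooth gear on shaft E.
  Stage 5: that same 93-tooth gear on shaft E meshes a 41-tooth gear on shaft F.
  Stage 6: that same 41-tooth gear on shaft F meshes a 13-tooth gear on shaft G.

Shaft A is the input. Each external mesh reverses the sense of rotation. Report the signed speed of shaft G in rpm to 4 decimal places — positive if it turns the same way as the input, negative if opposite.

+16194.4615 rpm (same as input, |ω| = 16194.4615 rpm)

Stage 1 [54T→21T]: ω = 2408.0000×54/21 = 6192.0000 rpm, dir flips to −; running = −6192.0000
Stage 2 [34T→43T]: ω = 6192.0000×34/43 = 4896.0000 rpm, dir flips to +; running = +4896.0000
Stage 3 [43T→88T]: ω = 4896.0000×43/88 = 2392.3636 rpm, dir flips to −; running = −2392.3636
Stage 4 [88T→93T]: ω = 2392.3636×88/93 = 2263.7419 rpm, dir flips to +; running = +2263.7419
Stage 5 [93T→41T]: ω = 2263.7419×93/41 = 5134.8293 rpm, dir flips to −; running = −5134.8293
Stage 6 [41T→13T]: ω = 5134.8293×41/13 = 16194.4615 rpm, dir flips to +; running = +16194.4615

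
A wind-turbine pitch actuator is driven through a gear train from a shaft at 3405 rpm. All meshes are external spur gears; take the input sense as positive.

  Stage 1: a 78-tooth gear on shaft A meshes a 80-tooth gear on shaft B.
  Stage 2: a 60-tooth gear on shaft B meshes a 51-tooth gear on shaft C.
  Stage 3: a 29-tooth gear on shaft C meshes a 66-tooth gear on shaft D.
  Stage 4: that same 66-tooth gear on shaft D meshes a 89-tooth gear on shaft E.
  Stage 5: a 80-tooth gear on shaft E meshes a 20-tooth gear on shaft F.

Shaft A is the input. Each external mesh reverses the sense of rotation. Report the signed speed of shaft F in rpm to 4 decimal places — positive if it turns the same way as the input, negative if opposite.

-5090.6213 rpm (opposite to input, |ω| = 5090.6213 rpm)

Stage 1 [78T→80T]: ω = 3405.0000×78/80 = 3319.8750 rpm, dir flips to −; running = −3319.8750
Stage 2 [60T→51T]: ω = 3319.8750×60/51 = 3905.7353 rpm, dir flips to +; running = +3905.7353
Stage 3 [29T→66T]: ω = 3905.7353×29/66 = 1716.1564 rpm, dir flips to −; running = −1716.1564
Stage 4 [66T→89T]: ω = 1716.1564×66/89 = 1272.6553 rpm, dir flips to +; running = +1272.6553
Stage 5 [80T→20T]: ω = 1272.6553×80/20 = 5090.6213 rpm, dir flips to −; running = −5090.6213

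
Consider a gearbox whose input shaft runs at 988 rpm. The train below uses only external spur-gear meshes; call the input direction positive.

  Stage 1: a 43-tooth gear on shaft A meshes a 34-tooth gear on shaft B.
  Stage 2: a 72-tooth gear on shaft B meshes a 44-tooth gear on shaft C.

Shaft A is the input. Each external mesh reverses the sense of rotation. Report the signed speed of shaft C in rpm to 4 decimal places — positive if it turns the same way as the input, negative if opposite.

Stage 1 [43T→34T]: ω = 988.0000×43/34 = 1249.5294 rpm, dir flips to −; running = −1249.5294
Stage 2 [72T→44T]: ω = 1249.5294×72/44 = 2044.6845 rpm, dir flips to +; running = +2044.6845

+2044.6845 rpm (same as input, |ω| = 2044.6845 rpm)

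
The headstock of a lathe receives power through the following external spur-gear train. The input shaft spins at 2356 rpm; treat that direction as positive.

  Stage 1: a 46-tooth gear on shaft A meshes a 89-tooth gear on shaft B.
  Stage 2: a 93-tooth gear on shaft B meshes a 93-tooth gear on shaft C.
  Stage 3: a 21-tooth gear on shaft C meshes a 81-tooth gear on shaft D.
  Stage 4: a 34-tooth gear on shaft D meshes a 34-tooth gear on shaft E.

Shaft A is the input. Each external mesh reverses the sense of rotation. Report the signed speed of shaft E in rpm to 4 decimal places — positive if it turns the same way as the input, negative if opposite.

Stage 1 [46T→89T]: ω = 2356.0000×46/89 = 1217.7079 rpm, dir flips to −; running = −1217.7079
Stage 2 [93T→93T]: ω = 1217.7079×93/93 = 1217.7079 rpm, dir flips to +; running = +1217.7079
Stage 3 [21T→81T]: ω = 1217.7079×21/81 = 315.7020 rpm, dir flips to −; running = −315.7020
Stage 4 [34T→34T]: ω = 315.7020×34/34 = 315.7020 rpm, dir flips to +; running = +315.7020

+315.7020 rpm (same as input, |ω| = 315.7020 rpm)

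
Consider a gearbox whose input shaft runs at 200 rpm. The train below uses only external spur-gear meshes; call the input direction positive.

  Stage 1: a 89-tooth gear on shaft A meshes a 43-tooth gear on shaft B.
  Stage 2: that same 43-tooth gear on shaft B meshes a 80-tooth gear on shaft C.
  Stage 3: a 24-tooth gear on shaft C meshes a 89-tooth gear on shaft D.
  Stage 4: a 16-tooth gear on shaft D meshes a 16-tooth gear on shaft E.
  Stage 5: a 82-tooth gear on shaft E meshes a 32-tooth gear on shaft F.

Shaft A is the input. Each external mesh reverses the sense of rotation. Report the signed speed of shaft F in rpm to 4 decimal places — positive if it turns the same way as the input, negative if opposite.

Stage 1 [89T→43T]: ω = 200.0000×89/43 = 413.9535 rpm, dir flips to −; running = −413.9535
Stage 2 [43T→80T]: ω = 413.9535×43/80 = 222.5000 rpm, dir flips to +; running = +222.5000
Stage 3 [24T→89T]: ω = 222.5000×24/89 = 60.0000 rpm, dir flips to −; running = −60.0000
Stage 4 [16T→16T]: ω = 60.0000×16/16 = 60.0000 rpm, dir flips to +; running = +60.0000
Stage 5 [82T→32T]: ω = 60.0000×82/32 = 153.7500 rpm, dir flips to −; running = −153.7500

-153.7500 rpm (opposite to input, |ω| = 153.7500 rpm)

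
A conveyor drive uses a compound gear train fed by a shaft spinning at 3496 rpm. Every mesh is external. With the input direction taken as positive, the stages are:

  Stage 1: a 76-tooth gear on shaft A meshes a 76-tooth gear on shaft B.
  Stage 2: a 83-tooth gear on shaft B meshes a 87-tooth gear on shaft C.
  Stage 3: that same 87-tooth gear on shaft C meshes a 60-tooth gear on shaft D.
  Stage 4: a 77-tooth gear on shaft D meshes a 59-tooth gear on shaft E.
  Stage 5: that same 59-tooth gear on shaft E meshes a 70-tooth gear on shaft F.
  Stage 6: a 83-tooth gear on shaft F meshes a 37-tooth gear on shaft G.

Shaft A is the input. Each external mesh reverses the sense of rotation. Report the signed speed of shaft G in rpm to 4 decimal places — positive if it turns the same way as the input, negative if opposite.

Stage 1 [76T→76T]: ω = 3496.0000×76/76 = 3496.0000 rpm, dir flips to −; running = −3496.0000
Stage 2 [83T→87T]: ω = 3496.0000×83/87 = 3335.2644 rpm, dir flips to +; running = +3335.2644
Stage 3 [87T→60T]: ω = 3335.2644×87/60 = 4836.1333 rpm, dir flips to −; running = −4836.1333
Stage 4 [77T→59T]: ω = 4836.1333×77/59 = 6311.5638 rpm, dir flips to +; running = +6311.5638
Stage 5 [59T→70T]: ω = 6311.5638×59/70 = 5319.7467 rpm, dir flips to −; running = −5319.7467
Stage 6 [83T→37T]: ω = 5319.7467×83/37 = 11933.4858 rpm, dir flips to +; running = +11933.4858

+11933.4858 rpm (same as input, |ω| = 11933.4858 rpm)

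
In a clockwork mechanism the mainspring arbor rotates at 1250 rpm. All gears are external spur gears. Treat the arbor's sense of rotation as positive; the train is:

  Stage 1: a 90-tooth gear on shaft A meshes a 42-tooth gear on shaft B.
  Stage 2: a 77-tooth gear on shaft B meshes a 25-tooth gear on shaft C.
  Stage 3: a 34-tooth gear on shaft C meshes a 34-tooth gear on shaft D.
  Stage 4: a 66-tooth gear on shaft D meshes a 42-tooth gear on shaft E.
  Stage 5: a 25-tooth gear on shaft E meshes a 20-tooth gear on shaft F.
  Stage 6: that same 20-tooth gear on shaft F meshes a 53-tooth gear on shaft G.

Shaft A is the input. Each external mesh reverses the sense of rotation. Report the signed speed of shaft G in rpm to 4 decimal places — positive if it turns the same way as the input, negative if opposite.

+6115.2291 rpm (same as input, |ω| = 6115.2291 rpm)

Stage 1 [90T→42T]: ω = 1250.0000×90/42 = 2678.5714 rpm, dir flips to −; running = −2678.5714
Stage 2 [77T→25T]: ω = 2678.5714×77/25 = 8250.0000 rpm, dir flips to +; running = +8250.0000
Stage 3 [34T→34T]: ω = 8250.0000×34/34 = 8250.0000 rpm, dir flips to −; running = −8250.0000
Stage 4 [66T→42T]: ω = 8250.0000×66/42 = 12964.2857 rpm, dir flips to +; running = +12964.2857
Stage 5 [25T→20T]: ω = 12964.2857×25/20 = 16205.3571 rpm, dir flips to −; running = −16205.3571
Stage 6 [20T→53T]: ω = 16205.3571×20/53 = 6115.2291 rpm, dir flips to +; running = +6115.2291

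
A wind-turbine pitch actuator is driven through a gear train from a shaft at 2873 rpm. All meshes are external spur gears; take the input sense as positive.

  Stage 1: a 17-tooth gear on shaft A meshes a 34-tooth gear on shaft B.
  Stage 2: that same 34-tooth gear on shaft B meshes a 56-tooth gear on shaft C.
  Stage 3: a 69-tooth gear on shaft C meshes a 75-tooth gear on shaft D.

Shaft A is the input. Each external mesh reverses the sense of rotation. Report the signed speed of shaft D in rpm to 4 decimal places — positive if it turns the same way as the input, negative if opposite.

-802.3879 rpm (opposite to input, |ω| = 802.3879 rpm)

Stage 1 [17T→34T]: ω = 2873.0000×17/34 = 1436.5000 rpm, dir flips to −; running = −1436.5000
Stage 2 [34T→56T]: ω = 1436.5000×34/56 = 872.1607 rpm, dir flips to +; running = +872.1607
Stage 3 [69T→75T]: ω = 872.1607×69/75 = 802.3879 rpm, dir flips to −; running = −802.3879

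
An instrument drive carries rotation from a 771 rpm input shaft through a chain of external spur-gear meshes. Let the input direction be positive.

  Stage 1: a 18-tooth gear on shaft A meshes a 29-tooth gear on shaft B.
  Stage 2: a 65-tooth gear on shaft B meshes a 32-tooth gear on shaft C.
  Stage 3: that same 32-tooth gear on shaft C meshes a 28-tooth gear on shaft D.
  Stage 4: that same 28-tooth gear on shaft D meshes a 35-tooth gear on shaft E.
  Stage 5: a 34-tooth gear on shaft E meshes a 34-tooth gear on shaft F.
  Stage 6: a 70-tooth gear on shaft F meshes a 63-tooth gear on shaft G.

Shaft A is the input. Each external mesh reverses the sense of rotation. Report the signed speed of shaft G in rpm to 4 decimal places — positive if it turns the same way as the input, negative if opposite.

Stage 1 [18T→29T]: ω = 771.0000×18/29 = 478.5517 rpm, dir flips to −; running = −478.5517
Stage 2 [65T→32T]: ω = 478.5517×65/32 = 972.0582 rpm, dir flips to +; running = +972.0582
Stage 3 [32T→28T]: ω = 972.0582×32/28 = 1110.9236 rpm, dir flips to −; running = −1110.9236
Stage 4 [28T→35T]: ω = 1110.9236×28/35 = 888.7389 rpm, dir flips to +; running = +888.7389
Stage 5 [34T→34T]: ω = 888.7389×34/34 = 888.7389 rpm, dir flips to −; running = −888.7389
Stage 6 [70T→63T]: ω = 888.7389×70/63 = 987.4877 rpm, dir flips to +; running = +987.4877

+987.4877 rpm (same as input, |ω| = 987.4877 rpm)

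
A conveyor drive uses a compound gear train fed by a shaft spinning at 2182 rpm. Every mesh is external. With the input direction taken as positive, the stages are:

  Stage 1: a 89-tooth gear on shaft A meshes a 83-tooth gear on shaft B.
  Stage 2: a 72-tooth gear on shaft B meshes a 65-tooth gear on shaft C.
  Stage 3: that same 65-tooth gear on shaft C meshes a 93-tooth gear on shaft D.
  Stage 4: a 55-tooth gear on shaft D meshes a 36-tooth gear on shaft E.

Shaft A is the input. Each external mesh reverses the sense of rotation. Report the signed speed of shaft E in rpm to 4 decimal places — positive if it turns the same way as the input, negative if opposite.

+2767.4284 rpm (same as input, |ω| = 2767.4284 rpm)

Stage 1 [89T→83T]: ω = 2182.0000×89/83 = 2339.7349 rpm, dir flips to −; running = −2339.7349
Stage 2 [72T→65T]: ω = 2339.7349×72/65 = 2591.7064 rpm, dir flips to +; running = +2591.7064
Stage 3 [65T→93T]: ω = 2591.7064×65/93 = 1811.4077 rpm, dir flips to −; running = −1811.4077
Stage 4 [55T→36T]: ω = 1811.4077×55/36 = 2767.4284 rpm, dir flips to +; running = +2767.4284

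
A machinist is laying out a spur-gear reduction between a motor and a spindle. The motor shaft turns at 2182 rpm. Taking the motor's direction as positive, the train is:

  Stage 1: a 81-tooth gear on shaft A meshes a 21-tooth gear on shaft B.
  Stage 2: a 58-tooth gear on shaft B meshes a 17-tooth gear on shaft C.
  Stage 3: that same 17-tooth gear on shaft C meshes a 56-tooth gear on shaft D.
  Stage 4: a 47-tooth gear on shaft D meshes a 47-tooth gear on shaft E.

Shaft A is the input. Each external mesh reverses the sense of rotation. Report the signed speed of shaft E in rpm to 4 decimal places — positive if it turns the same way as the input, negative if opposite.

Stage 1 [81T→21T]: ω = 2182.0000×81/21 = 8416.2857 rpm, dir flips to −; running = −8416.2857
Stage 2 [58T→17T]: ω = 8416.2857×58/17 = 28714.3866 rpm, dir flips to +; running = +28714.3866
Stage 3 [17T→56T]: ω = 28714.3866×17/56 = 8716.8673 rpm, dir flips to −; running = −8716.8673
Stage 4 [47T→47T]: ω = 8716.8673×47/47 = 8716.8673 rpm, dir flips to +; running = +8716.8673

+8716.8673 rpm (same as input, |ω| = 8716.8673 rpm)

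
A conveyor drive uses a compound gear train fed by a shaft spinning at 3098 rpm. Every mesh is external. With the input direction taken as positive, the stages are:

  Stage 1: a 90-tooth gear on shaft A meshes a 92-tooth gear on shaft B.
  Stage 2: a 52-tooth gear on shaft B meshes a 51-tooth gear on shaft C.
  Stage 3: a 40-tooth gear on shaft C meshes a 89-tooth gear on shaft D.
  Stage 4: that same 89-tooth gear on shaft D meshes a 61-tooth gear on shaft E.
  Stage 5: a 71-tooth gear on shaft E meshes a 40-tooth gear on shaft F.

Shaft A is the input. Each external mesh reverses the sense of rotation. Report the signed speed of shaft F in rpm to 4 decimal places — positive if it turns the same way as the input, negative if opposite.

Stage 1 [90T→92T]: ω = 3098.0000×90/92 = 3030.6522 rpm, dir flips to −; running = −3030.6522
Stage 2 [52T→51T]: ω = 3030.6522×52/51 = 3090.0767 rpm, dir flips to +; running = +3090.0767
Stage 3 [40T→89T]: ω = 3090.0767×40/89 = 1388.7985 rpm, dir flips to −; running = −1388.7985
Stage 4 [89T→61T]: ω = 1388.7985×89/61 = 2026.2798 rpm, dir flips to +; running = +2026.2798
Stage 5 [71T→40T]: ω = 2026.2798×71/40 = 3596.6467 rpm, dir flips to −; running = −3596.6467

-3596.6467 rpm (opposite to input, |ω| = 3596.6467 rpm)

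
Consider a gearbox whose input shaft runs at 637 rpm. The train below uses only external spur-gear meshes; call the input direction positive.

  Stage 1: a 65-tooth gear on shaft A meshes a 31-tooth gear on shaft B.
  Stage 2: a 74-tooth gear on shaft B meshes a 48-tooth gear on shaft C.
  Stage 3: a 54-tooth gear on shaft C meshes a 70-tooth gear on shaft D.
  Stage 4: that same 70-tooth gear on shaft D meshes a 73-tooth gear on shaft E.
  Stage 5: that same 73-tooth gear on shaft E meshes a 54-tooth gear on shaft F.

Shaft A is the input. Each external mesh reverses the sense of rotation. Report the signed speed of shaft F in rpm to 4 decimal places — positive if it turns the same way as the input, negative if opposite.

-2059.1196 rpm (opposite to input, |ω| = 2059.1196 rpm)

Stage 1 [65T→31T]: ω = 637.0000×65/31 = 1335.6452 rpm, dir flips to −; running = −1335.6452
Stage 2 [74T→48T]: ω = 1335.6452×74/48 = 2059.1196 rpm, dir flips to +; running = +2059.1196
Stage 3 [54T→70T]: ω = 2059.1196×54/70 = 1588.4637 rpm, dir flips to −; running = −1588.4637
Stage 4 [70T→73T]: ω = 1588.4637×70/73 = 1523.1844 rpm, dir flips to +; running = +1523.1844
Stage 5 [73T→54T]: ω = 1523.1844×73/54 = 2059.1196 rpm, dir flips to −; running = −2059.1196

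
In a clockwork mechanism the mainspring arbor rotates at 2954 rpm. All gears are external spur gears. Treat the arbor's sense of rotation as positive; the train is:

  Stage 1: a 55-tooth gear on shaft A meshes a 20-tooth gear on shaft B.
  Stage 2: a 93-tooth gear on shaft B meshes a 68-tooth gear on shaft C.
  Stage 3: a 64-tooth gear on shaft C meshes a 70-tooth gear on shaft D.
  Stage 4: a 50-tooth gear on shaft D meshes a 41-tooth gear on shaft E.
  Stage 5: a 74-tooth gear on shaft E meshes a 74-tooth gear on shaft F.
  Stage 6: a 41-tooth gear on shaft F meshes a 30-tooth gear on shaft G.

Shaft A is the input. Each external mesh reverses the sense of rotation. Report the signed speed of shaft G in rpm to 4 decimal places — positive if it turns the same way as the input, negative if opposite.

Stage 1 [55T→20T]: ω = 2954.0000×55/20 = 8123.5000 rpm, dir flips to −; running = −8123.5000
Stage 2 [93T→68T]: ω = 8123.5000×93/68 = 11110.0809 rpm, dir flips to +; running = +11110.0809
Stage 3 [64T→70T]: ω = 11110.0809×64/70 = 10157.7882 rpm, dir flips to −; running = −10157.7882
Stage 4 [50T→41T]: ω = 10157.7882×50/41 = 12387.5466 rpm, dir flips to +; running = +12387.5466
Stage 5 [74T→74T]: ω = 12387.5466×74/74 = 12387.5466 rpm, dir flips to −; running = −12387.5466
Stage 6 [41T→30T]: ω = 12387.5466×41/30 = 16929.6471 rpm, dir flips to +; running = +16929.6471

+16929.6471 rpm (same as input, |ω| = 16929.6471 rpm)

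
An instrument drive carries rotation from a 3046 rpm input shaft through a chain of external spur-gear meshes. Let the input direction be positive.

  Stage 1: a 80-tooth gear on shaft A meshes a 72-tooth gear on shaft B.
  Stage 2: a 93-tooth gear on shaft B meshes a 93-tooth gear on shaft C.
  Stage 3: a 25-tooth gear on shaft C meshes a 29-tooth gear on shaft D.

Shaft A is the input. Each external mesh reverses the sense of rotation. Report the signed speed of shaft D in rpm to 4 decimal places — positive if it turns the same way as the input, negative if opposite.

-2917.6245 rpm (opposite to input, |ω| = 2917.6245 rpm)

Stage 1 [80T→72T]: ω = 3046.0000×80/72 = 3384.4444 rpm, dir flips to −; running = −3384.4444
Stage 2 [93T→93T]: ω = 3384.4444×93/93 = 3384.4444 rpm, dir flips to +; running = +3384.4444
Stage 3 [25T→29T]: ω = 3384.4444×25/29 = 2917.6245 rpm, dir flips to −; running = −2917.6245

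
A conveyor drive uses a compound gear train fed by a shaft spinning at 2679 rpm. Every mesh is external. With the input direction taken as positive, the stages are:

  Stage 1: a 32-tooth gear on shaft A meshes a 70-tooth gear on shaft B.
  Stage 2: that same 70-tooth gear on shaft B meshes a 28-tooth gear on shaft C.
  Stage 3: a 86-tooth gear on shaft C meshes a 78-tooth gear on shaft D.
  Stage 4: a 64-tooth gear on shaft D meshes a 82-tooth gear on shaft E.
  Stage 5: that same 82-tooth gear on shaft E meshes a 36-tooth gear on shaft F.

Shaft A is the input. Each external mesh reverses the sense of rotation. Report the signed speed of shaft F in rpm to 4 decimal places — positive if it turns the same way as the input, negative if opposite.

Stage 1 [32T→70T]: ω = 2679.0000×32/70 = 1224.6857 rpm, dir flips to −; running = −1224.6857
Stage 2 [70T→28T]: ω = 1224.6857×70/28 = 3061.7143 rpm, dir flips to +; running = +3061.7143
Stage 3 [86T→78T]: ω = 3061.7143×86/78 = 3375.7363 rpm, dir flips to −; running = −3375.7363
Stage 4 [64T→82T]: ω = 3375.7363×64/82 = 2634.7210 rpm, dir flips to +; running = +2634.7210
Stage 5 [82T→36T]: ω = 2634.7210×82/36 = 6001.3089 rpm, dir flips to −; running = −6001.3089

-6001.3089 rpm (opposite to input, |ω| = 6001.3089 rpm)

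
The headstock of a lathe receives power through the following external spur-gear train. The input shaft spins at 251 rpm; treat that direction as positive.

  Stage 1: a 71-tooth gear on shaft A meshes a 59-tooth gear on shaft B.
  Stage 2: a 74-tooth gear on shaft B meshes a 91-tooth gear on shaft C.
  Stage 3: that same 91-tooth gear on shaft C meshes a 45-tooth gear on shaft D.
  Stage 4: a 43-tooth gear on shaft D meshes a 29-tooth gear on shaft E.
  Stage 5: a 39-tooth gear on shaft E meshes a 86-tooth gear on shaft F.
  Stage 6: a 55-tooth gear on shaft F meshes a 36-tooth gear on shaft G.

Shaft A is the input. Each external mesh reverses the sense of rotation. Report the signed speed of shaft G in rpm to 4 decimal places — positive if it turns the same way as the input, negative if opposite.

Stage 1 [71T→59T]: ω = 251.0000×71/59 = 302.0508 rpm, dir flips to −; running = −302.0508
Stage 2 [74T→91T]: ω = 302.0508×74/91 = 245.6238 rpm, dir flips to +; running = +245.6238
Stage 3 [91T→45T]: ω = 245.6238×91/45 = 496.7058 rpm, dir flips to −; running = −496.7058
Stage 4 [43T→29T]: ω = 496.7058×43/29 = 736.4949 rpm, dir flips to +; running = +736.4949
Stage 5 [39T→86T]: ω = 736.4949×39/86 = 333.9919 rpm, dir flips to −; running = −333.9919
Stage 6 [55T→36T]: ω = 333.9919×55/36 = 510.2653 rpm, dir flips to +; running = +510.2653

+510.2653 rpm (same as input, |ω| = 510.2653 rpm)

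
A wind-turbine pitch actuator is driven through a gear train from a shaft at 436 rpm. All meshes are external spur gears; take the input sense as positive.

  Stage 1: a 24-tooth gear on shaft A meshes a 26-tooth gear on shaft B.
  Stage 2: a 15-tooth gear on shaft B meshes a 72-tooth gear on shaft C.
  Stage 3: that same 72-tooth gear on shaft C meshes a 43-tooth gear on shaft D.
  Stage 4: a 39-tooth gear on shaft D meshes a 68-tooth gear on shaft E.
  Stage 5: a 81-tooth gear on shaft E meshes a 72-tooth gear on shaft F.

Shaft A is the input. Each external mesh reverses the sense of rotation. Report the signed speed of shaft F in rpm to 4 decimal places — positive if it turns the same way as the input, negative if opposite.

-90.5848 rpm (opposite to input, |ω| = 90.5848 rpm)

Stage 1 [24T→26T]: ω = 436.0000×24/26 = 402.4615 rpm, dir flips to −; running = −402.4615
Stage 2 [15T→72T]: ω = 402.4615×15/72 = 83.8462 rpm, dir flips to +; running = +83.8462
Stage 3 [72T→43T]: ω = 83.8462×72/43 = 140.3936 rpm, dir flips to −; running = −140.3936
Stage 4 [39T→68T]: ω = 140.3936×39/68 = 80.5198 rpm, dir flips to +; running = +80.5198
Stage 5 [81T→72T]: ω = 80.5198×81/72 = 90.5848 rpm, dir flips to −; running = −90.5848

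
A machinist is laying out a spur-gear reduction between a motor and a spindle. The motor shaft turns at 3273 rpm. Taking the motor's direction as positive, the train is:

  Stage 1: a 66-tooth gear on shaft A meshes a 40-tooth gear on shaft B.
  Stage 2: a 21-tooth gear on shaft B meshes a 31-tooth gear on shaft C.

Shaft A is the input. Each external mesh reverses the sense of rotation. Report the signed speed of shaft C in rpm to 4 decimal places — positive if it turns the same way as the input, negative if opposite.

+3658.3694 rpm (same as input, |ω| = 3658.3694 rpm)

Stage 1 [66T→40T]: ω = 3273.0000×66/40 = 5400.4500 rpm, dir flips to −; running = −5400.4500
Stage 2 [21T→31T]: ω = 5400.4500×21/31 = 3658.3694 rpm, dir flips to +; running = +3658.3694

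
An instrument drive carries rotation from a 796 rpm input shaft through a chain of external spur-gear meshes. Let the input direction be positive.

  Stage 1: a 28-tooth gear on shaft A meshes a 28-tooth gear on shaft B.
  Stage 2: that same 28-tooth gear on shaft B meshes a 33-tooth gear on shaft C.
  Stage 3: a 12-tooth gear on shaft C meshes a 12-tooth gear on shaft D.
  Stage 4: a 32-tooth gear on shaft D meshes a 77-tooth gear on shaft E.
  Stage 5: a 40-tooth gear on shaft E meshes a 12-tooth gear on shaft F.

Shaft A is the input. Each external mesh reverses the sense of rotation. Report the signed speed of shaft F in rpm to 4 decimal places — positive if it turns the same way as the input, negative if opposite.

Stage 1 [28T→28T]: ω = 796.0000×28/28 = 796.0000 rpm, dir flips to −; running = −796.0000
Stage 2 [28T→33T]: ω = 796.0000×28/33 = 675.3939 rpm, dir flips to +; running = +675.3939
Stage 3 [12T→12T]: ω = 675.3939×12/12 = 675.3939 rpm, dir flips to −; running = −675.3939
Stage 4 [32T→77T]: ω = 675.3939×32/77 = 280.6832 rpm, dir flips to +; running = +280.6832
Stage 5 [40T→12T]: ω = 280.6832×40/12 = 935.6107 rpm, dir flips to −; running = −935.6107

-935.6107 rpm (opposite to input, |ω| = 935.6107 rpm)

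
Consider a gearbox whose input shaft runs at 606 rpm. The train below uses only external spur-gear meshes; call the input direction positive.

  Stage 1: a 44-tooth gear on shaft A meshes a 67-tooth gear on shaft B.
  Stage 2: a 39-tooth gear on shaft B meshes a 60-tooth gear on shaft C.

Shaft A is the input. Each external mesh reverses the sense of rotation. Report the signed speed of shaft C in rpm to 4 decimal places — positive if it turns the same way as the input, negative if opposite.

Stage 1 [44T→67T]: ω = 606.0000×44/67 = 397.9701 rpm, dir flips to −; running = −397.9701
Stage 2 [39T→60T]: ω = 397.9701×39/60 = 258.6806 rpm, dir flips to +; running = +258.6806

+258.6806 rpm (same as input, |ω| = 258.6806 rpm)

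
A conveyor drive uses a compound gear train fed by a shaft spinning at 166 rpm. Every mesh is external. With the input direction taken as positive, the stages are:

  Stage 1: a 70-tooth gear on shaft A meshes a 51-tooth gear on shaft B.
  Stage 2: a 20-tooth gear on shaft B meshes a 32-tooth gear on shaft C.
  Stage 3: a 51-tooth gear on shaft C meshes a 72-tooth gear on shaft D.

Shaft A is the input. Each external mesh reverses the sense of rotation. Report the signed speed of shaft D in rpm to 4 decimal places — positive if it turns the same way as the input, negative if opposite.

-100.8681 rpm (opposite to input, |ω| = 100.8681 rpm)

Stage 1 [70T→51T]: ω = 166.0000×70/51 = 227.8431 rpm, dir flips to −; running = −227.8431
Stage 2 [20T→32T]: ω = 227.8431×20/32 = 142.4020 rpm, dir flips to +; running = +142.4020
Stage 3 [51T→72T]: ω = 142.4020×51/72 = 100.8681 rpm, dir flips to −; running = −100.8681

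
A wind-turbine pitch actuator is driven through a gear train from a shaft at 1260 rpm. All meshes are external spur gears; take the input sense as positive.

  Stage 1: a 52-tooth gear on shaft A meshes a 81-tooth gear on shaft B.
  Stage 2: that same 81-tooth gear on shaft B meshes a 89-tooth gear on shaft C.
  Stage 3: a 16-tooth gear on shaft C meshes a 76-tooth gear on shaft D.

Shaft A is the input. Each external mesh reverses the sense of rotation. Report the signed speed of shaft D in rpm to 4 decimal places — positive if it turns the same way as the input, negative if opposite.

Stage 1 [52T→81T]: ω = 1260.0000×52/81 = 808.8889 rpm, dir flips to −; running = −808.8889
Stage 2 [81T→89T]: ω = 808.8889×81/89 = 736.1798 rpm, dir flips to +; running = +736.1798
Stage 3 [16T→76T]: ω = 736.1798×16/76 = 154.9852 rpm, dir flips to −; running = −154.9852

-154.9852 rpm (opposite to input, |ω| = 154.9852 rpm)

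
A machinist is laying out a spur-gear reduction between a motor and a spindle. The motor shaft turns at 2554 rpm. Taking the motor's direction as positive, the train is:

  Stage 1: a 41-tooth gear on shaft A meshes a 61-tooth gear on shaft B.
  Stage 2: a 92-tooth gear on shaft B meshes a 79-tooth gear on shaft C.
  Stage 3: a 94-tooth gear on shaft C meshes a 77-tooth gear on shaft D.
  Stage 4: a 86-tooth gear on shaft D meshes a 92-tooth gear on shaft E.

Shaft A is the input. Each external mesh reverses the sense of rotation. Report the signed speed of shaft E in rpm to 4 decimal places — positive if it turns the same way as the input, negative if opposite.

+2281.3053 rpm (same as input, |ω| = 2281.3053 rpm)

Stage 1 [41T→61T]: ω = 2554.0000×41/61 = 1716.6230 rpm, dir flips to −; running = −1716.6230
Stage 2 [92T→79T]: ω = 1716.6230×92/79 = 1999.1052 rpm, dir flips to +; running = +1999.1052
Stage 3 [94T→77T]: ω = 1999.1052×94/77 = 2440.4661 rpm, dir flips to −; running = −2440.4661
Stage 4 [86T→92T]: ω = 2440.4661×86/92 = 2281.3053 rpm, dir flips to +; running = +2281.3053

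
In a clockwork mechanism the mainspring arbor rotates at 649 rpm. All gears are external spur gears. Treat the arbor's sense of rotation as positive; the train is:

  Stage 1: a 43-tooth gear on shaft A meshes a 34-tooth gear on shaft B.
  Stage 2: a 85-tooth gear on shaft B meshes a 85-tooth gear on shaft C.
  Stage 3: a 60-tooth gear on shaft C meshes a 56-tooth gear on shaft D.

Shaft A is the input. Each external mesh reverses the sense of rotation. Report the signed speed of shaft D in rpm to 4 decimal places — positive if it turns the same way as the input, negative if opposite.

Stage 1 [43T→34T]: ω = 649.0000×43/34 = 820.7941 rpm, dir flips to −; running = −820.7941
Stage 2 [85T→85T]: ω = 820.7941×85/85 = 820.7941 rpm, dir flips to +; running = +820.7941
Stage 3 [60T→56T]: ω = 820.7941×60/56 = 879.4223 rpm, dir flips to −; running = −879.4223

-879.4223 rpm (opposite to input, |ω| = 879.4223 rpm)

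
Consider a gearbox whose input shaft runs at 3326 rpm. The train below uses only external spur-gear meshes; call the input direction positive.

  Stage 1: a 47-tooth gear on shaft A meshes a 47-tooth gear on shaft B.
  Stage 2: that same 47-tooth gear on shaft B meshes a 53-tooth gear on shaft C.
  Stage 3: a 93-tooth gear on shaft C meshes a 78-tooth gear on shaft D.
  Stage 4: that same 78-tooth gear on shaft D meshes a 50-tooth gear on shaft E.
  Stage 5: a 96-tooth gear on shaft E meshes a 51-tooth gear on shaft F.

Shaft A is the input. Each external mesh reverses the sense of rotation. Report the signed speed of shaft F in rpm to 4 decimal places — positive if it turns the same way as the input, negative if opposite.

Stage 1 [47T→47T]: ω = 3326.0000×47/47 = 3326.0000 rpm, dir flips to −; running = −3326.0000
Stage 2 [47T→53T]: ω = 3326.0000×47/53 = 2949.4717 rpm, dir flips to +; running = +2949.4717
Stage 3 [93T→78T]: ω = 2949.4717×93/78 = 3516.6778 rpm, dir flips to −; running = −3516.6778
Stage 4 [78T→50T]: ω = 3516.6778×78/50 = 5486.0174 rpm, dir flips to +; running = +5486.0174
Stage 5 [96T→51T]: ω = 5486.0174×96/51 = 10326.6209 rpm, dir flips to −; running = −10326.6209

-10326.6209 rpm (opposite to input, |ω| = 10326.6209 rpm)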